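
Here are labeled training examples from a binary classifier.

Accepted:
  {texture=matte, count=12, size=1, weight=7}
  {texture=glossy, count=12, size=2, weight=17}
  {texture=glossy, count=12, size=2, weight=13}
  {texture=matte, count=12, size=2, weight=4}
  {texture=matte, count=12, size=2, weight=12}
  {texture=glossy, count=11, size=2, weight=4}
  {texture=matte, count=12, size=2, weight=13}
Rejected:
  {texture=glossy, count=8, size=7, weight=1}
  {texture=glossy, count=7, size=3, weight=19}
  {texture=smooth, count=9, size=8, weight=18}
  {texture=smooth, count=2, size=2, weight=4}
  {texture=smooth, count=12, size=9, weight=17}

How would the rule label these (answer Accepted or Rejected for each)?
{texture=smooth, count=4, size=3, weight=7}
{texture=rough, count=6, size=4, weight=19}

All 'Accepted' examples share one property — size ≤ 2 AND count ≥ 7 — and every 'Rejected' example lacks it.
{texture=smooth, count=4, size=3, weight=7}: size = 3, count = 4, doesn't match → Rejected.
{texture=rough, count=6, size=4, weight=19}: size = 4, count = 6, doesn't match → Rejected.

Rejected, Rejected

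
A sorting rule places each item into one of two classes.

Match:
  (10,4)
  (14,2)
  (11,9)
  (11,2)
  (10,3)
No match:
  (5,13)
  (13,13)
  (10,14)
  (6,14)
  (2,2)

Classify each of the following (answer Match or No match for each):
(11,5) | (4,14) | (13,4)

The distinguishing property — first > second — holds for all the 'Match' cases and none of the 'No match' cases.

Match, No match, Match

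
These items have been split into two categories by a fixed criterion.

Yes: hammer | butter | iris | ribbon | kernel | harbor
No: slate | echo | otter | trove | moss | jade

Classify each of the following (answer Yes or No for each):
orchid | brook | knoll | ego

One predicate separates the groups cleanly: even length AND contains 'r'.
orchid — length 6, has 'r', hence Yes. brook — length 5, has 'r', hence No. knoll — length 5, no 'r', hence No. ego — length 3, no 'r', hence No.

Yes, No, No, No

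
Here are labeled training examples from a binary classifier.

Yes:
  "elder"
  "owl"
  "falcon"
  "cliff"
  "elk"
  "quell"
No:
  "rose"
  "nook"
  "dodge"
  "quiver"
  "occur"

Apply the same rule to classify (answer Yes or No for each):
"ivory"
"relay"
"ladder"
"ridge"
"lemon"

No, Yes, Yes, No, Yes

The common property of the 'Yes' items is: contains 'l'. No 'No' item has it.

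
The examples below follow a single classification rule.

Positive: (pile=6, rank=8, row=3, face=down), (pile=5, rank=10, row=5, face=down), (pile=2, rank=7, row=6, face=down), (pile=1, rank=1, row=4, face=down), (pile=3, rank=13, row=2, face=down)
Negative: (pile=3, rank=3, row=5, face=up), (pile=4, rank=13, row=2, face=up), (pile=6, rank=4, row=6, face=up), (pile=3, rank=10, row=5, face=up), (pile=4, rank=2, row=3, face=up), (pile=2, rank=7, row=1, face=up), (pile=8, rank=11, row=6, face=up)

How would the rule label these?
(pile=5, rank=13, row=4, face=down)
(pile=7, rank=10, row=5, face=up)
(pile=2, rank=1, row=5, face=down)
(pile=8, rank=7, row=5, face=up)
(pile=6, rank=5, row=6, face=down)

Checking candidate rules against both groups, what survives is: face is down.
(pile=5, rank=13, row=4, face=down) — face is down, hence Positive. (pile=7, rank=10, row=5, face=up) — face is up, hence Negative. (pile=2, rank=1, row=5, face=down) — face is down, hence Positive. (pile=8, rank=7, row=5, face=up) — face is up, hence Negative. (pile=6, rank=5, row=6, face=down) — face is down, hence Positive.

Positive, Negative, Positive, Negative, Positive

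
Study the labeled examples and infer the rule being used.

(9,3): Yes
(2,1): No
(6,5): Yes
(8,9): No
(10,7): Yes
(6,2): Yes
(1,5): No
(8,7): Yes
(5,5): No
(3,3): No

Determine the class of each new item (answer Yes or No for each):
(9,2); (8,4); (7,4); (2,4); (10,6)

Yes, Yes, Yes, No, Yes

The distinguishing property — first > second AND sum ≥ 6 — holds for all the 'Yes' cases and none of the 'No' cases.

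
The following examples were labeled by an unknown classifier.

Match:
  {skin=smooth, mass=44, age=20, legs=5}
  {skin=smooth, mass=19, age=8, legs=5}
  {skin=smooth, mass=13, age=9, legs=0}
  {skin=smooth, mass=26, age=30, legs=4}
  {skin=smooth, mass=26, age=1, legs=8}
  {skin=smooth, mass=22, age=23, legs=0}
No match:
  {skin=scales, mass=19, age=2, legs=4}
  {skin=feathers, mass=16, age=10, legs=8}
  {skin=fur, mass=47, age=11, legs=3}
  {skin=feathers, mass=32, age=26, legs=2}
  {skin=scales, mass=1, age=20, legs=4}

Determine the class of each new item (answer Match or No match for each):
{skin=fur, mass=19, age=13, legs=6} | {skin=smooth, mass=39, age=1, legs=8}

All 'Match' examples share one property — skin is smooth — and every 'No match' example lacks it.

No match, Match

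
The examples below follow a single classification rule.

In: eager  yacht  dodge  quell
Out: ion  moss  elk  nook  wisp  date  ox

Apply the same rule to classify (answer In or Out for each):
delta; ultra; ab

In, In, Out

All 'In' examples share one property — length 5 — and every 'Out' example lacks it.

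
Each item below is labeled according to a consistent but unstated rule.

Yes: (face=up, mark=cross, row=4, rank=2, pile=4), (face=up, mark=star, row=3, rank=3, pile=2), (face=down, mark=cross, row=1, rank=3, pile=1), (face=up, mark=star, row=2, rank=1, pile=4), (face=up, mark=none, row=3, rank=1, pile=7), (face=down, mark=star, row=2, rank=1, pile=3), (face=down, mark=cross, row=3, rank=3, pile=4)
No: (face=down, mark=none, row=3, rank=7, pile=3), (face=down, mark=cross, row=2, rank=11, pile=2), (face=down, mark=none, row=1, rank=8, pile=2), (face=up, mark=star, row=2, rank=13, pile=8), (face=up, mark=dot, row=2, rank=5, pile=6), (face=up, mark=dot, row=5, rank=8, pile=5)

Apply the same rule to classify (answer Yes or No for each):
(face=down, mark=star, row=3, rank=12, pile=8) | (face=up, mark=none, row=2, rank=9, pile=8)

No, No

'Yes' ⟺ rank ≤ 3.
(face=down, mark=star, row=3, rank=12, pile=8): rank = 12 — fails this test, so No.
(face=up, mark=none, row=2, rank=9, pile=8): rank = 9 — fails this test, so No.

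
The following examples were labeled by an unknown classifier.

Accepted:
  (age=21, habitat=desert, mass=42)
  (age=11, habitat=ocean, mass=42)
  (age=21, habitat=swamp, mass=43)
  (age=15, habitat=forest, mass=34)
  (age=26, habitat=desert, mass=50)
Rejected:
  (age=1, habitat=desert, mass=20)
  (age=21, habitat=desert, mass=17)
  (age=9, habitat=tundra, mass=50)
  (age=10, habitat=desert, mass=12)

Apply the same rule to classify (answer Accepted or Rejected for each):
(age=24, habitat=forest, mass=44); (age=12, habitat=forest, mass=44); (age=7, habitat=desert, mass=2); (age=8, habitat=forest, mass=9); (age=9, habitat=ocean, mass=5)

The distinguishing property — mass ≥ 20 AND age ≥ 10 — holds for all the 'Accepted' cases and none of the 'Rejected' cases.
Accepted: (age=24, habitat=forest, mass=44), since mass = 44, age = 24. Accepted: (age=12, habitat=forest, mass=44), since mass = 44, age = 12. Rejected: (age=7, habitat=desert, mass=2), since mass = 2, age = 7. Rejected: (age=8, habitat=forest, mass=9), since mass = 9, age = 8. Rejected: (age=9, habitat=ocean, mass=5), since mass = 5, age = 9.

Accepted, Accepted, Rejected, Rejected, Rejected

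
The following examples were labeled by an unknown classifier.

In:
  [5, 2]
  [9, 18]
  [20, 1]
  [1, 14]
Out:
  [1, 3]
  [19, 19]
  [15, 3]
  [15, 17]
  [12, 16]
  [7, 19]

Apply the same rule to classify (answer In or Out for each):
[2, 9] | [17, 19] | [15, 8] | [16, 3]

In, Out, In, In

The distinguishing property — sum is odd — holds for all the 'In' cases and none of the 'Out' cases.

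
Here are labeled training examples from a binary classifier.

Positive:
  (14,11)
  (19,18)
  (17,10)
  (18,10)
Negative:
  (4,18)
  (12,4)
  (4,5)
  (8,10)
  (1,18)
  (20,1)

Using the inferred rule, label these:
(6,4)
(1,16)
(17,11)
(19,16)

The rule appears to be: sum ≥ 25.
(6,4): 6+4 = 10 — doesn't match, so Negative.
(1,16): 1+16 = 17 — doesn't match, so Negative.
(17,11): 17+11 = 28 — fits, so Positive.
(19,16): 19+16 = 35 — fits, so Positive.

Negative, Negative, Positive, Positive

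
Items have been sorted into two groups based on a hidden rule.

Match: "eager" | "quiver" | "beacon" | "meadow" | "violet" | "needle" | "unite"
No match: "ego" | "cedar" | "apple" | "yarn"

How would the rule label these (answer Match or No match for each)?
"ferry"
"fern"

No match, No match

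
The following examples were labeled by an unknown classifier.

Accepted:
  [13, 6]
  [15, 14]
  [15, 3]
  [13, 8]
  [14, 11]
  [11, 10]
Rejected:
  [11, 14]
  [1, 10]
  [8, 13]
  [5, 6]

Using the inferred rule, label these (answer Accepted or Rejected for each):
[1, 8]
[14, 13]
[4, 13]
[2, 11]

Rejected, Accepted, Rejected, Rejected

The rule appears to be: first > second.
[1, 8]: Rejected (1 < 8). [14, 13]: Accepted (14 > 13). [4, 13]: Rejected (4 < 13). [2, 11]: Rejected (2 < 11).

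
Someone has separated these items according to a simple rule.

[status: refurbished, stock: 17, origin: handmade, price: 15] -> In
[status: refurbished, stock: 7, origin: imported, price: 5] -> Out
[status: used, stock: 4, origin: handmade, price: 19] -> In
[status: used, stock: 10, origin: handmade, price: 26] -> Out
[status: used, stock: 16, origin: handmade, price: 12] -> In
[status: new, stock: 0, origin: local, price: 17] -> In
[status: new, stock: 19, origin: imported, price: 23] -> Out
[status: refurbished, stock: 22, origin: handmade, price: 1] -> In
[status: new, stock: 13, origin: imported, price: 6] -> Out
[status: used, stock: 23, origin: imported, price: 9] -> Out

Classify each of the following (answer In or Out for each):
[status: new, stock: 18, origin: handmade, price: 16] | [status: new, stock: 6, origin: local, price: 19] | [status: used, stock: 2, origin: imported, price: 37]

In, In, Out

The pattern is that an item is 'In' exactly when: origin is not imported AND price ≤ 19.
[status: new, stock: 18, origin: handmade, price: 16] → origin is handmade, price = 16 → In. [status: new, stock: 6, origin: local, price: 19] → origin is local, price = 19 → In. [status: used, stock: 2, origin: imported, price: 37] → origin is imported, price = 37 → Out.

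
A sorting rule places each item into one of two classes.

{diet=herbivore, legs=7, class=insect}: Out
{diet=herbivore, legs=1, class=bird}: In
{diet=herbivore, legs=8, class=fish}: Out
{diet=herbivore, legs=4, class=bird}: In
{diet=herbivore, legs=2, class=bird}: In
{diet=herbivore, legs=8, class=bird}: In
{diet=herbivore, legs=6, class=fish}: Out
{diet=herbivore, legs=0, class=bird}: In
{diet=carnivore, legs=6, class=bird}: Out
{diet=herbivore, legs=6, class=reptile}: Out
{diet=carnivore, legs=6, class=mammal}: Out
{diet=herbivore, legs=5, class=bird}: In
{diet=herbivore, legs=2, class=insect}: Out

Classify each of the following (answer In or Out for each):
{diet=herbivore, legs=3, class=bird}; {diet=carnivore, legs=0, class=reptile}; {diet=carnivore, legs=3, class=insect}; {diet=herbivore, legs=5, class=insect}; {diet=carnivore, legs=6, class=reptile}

Every 'In' example satisfies: class is bird AND diet is herbivore. None of the 'Out' examples do.

In, Out, Out, Out, Out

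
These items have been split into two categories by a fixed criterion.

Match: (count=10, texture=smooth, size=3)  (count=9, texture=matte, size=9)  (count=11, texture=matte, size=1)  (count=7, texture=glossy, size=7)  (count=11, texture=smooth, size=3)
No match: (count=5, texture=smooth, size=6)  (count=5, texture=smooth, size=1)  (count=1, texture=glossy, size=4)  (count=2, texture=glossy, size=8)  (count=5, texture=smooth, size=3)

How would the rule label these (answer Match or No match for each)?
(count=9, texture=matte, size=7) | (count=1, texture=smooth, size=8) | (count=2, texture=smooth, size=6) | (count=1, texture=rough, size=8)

Match, No match, No match, No match

The simplest hypothesis consistent with all the labels is: count ≥ 7.
(count=9, texture=matte, size=7): Match (count = 9).
(count=1, texture=smooth, size=8): No match (count = 1).
(count=2, texture=smooth, size=6): No match (count = 2).
(count=1, texture=rough, size=8): No match (count = 1).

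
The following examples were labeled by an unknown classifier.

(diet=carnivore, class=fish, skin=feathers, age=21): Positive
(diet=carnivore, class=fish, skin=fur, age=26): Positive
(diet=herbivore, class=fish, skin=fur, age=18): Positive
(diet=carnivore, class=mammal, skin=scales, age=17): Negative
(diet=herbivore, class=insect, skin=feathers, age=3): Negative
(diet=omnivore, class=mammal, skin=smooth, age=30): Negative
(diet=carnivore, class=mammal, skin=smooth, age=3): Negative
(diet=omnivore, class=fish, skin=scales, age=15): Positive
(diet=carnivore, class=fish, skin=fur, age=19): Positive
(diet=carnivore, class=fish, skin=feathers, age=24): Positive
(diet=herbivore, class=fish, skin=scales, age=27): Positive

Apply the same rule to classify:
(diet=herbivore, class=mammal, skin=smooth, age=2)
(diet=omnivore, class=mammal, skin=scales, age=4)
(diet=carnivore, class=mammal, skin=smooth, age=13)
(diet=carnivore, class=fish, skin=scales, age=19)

The rule appears to be: class is fish.

Negative, Negative, Negative, Positive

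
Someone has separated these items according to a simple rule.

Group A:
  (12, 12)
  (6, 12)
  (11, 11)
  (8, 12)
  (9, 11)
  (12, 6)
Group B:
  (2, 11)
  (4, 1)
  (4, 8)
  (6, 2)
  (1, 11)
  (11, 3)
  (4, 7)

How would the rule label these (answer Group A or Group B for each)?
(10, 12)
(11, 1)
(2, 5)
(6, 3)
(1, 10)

The common property of the 'Group A' items is: sum ≥ 18. No 'Group B' item has it.
(10, 12) → 10+12 = 22 → Group A. (11, 1) → 11+1 = 12 → Group B. (2, 5) → 2+5 = 7 → Group B. (6, 3) → 6+3 = 9 → Group B. (1, 10) → 1+10 = 11 → Group B.

Group A, Group B, Group B, Group B, Group B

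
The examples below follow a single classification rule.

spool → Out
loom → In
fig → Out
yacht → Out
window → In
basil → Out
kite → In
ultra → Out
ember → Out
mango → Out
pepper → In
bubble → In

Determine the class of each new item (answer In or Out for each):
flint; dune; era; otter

Out, In, Out, Out

Checking candidate rules against both groups, what survives is: even length.
flint: length 5 — lacks this property, so Out. dune: length 4 — checks out, so In. era: length 3 — lacks this property, so Out. otter: length 5 — lacks this property, so Out.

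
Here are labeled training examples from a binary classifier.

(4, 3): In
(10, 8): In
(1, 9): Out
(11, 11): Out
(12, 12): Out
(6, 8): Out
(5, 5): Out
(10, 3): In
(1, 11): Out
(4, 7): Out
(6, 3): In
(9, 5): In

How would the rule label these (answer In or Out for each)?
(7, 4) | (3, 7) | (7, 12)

Comparing the two groups points to one rule — first > second.
(7, 4): In (7 > 4). (3, 7): Out (3 < 7). (7, 12): Out (7 < 12).

In, Out, Out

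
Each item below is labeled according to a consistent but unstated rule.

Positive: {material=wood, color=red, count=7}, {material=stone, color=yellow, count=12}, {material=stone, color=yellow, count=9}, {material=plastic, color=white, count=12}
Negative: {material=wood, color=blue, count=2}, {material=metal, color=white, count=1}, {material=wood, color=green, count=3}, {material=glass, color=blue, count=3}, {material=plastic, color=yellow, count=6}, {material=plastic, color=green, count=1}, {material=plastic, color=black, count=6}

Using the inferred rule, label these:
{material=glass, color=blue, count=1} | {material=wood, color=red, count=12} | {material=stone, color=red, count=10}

A rule that fits every label: count ≥ 7 — true of each 'Positive' example, false of each 'Negative' one.

Negative, Positive, Positive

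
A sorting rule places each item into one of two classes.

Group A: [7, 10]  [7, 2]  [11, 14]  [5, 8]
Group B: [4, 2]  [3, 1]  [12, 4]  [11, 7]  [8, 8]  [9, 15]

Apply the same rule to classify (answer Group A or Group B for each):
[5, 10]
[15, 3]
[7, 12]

Group A, Group B, Group A

Every 'Group A' example satisfies: sum is odd. None of the 'Group B' examples do.
[5, 10] — 5+10 = 15, hence Group A. [15, 3] — 15+3 = 18, hence Group B. [7, 12] — 7+12 = 19, hence Group A.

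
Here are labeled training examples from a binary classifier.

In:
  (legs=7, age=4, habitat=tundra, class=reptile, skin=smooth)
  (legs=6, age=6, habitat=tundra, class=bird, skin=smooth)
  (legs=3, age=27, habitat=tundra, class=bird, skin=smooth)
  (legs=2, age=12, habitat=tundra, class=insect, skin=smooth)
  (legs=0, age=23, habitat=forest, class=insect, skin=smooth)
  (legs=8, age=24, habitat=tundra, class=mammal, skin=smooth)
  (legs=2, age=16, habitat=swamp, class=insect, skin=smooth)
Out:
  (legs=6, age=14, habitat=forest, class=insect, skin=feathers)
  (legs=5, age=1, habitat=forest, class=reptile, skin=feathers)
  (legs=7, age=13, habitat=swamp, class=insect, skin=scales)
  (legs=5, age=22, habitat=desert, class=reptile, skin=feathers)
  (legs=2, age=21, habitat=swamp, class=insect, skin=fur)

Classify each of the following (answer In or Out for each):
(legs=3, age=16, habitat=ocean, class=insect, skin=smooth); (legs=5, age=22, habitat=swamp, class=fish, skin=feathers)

Looking at the examples, the only property every 'In' case has and every 'Out' case lacks is: skin is smooth.

In, Out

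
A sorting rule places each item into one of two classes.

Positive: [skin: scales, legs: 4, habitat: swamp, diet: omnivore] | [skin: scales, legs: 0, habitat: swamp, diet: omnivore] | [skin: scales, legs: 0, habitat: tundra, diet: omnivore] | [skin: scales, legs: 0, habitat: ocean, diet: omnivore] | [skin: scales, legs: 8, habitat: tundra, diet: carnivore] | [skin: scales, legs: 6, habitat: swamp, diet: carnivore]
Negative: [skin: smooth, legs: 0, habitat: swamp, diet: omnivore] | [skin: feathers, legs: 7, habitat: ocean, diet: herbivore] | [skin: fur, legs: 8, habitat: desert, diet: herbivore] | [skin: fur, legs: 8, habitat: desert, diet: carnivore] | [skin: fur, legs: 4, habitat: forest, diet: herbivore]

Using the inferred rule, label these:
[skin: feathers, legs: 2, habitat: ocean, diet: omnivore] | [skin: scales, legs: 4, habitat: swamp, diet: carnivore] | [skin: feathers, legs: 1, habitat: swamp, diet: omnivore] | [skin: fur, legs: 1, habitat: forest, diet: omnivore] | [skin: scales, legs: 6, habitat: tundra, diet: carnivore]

Negative, Positive, Negative, Negative, Positive

One predicate separates the groups cleanly: skin is scales.
[skin: feathers, legs: 2, habitat: ocean, diet: omnivore] — skin is feathers, hence Negative. [skin: scales, legs: 4, habitat: swamp, diet: carnivore] — skin is scales, hence Positive. [skin: feathers, legs: 1, habitat: swamp, diet: omnivore] — skin is feathers, hence Negative. [skin: fur, legs: 1, habitat: forest, diet: omnivore] — skin is fur, hence Negative. [skin: scales, legs: 6, habitat: tundra, diet: carnivore] — skin is scales, hence Positive.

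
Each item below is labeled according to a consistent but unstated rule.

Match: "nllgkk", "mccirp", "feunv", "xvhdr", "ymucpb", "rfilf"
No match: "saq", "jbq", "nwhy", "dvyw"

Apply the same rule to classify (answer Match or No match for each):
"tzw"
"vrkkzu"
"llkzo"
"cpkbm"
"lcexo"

Every 'Match' example satisfies: length ≥ 5. None of the 'No match' examples do.

No match, Match, Match, Match, Match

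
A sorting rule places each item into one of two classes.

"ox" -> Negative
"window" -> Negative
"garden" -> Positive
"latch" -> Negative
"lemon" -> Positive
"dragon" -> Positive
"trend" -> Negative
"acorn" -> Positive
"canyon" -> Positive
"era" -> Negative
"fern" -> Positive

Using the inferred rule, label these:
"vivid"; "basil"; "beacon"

The distinguishing property — ends with 'n' — holds for all the 'Positive' cases and none of the 'Negative' cases.
"vivid" → ends with 'd' → Negative.
"basil" → ends with 'l' → Negative.
"beacon" → ends with 'n' → Positive.

Negative, Negative, Positive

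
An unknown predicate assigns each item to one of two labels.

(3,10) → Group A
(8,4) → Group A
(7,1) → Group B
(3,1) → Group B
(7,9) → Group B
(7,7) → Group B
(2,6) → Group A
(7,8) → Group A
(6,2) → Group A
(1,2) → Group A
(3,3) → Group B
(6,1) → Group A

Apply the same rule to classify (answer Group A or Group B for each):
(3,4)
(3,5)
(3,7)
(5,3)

Group A, Group B, Group B, Group B

The pattern is that an item is 'Group A' exactly when: product is even.
(3,4): 3·4 = 12, satisfies this → Group A.
(3,5): 3·5 = 15, does not pass → Group B.
(3,7): 3·7 = 21, does not pass → Group B.
(5,3): 5·3 = 15, does not pass → Group B.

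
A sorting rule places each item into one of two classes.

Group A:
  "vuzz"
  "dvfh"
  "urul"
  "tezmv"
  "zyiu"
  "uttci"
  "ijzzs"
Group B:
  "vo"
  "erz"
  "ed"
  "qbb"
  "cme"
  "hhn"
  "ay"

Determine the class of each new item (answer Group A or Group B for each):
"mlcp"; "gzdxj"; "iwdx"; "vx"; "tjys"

Group A, Group A, Group A, Group B, Group A

The distinguishing property — length ≥ 4 — holds for all the 'Group A' cases and none of the 'Group B' cases.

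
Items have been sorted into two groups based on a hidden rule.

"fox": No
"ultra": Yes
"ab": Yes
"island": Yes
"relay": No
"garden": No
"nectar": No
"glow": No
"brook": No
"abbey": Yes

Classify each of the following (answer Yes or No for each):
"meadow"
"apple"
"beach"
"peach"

No, Yes, No, No

The rule appears to be: starts with a vowel.
"meadow" → starts with 'm' → No. "apple" → starts with 'a' → Yes. "beach" → starts with 'b' → No. "peach" → starts with 'p' → No.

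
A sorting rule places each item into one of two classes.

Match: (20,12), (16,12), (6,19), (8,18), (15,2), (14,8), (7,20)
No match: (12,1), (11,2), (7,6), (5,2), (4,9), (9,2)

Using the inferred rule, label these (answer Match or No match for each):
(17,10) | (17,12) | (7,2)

Match, Match, No match

The classifier is using: sum ≥ 17.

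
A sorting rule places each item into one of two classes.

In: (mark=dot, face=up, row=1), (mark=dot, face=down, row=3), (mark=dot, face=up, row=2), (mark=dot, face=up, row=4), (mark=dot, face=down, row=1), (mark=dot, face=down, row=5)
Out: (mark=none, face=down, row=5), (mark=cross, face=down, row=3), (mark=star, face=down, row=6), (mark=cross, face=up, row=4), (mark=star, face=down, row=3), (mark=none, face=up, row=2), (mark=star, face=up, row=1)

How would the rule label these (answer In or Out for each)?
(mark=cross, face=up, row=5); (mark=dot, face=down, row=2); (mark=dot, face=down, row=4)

The classifier is using: mark is dot.

Out, In, In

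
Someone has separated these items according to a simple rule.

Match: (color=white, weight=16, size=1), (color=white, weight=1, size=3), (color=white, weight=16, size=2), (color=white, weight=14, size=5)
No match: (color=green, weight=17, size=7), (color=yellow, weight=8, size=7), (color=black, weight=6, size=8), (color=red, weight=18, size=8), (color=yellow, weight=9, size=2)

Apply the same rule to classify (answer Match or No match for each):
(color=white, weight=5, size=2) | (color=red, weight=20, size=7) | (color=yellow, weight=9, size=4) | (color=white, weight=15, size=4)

Match, No match, No match, Match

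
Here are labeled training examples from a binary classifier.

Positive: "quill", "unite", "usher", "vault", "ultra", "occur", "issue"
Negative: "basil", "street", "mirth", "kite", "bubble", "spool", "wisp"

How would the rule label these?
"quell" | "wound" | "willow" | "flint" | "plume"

The rule appears to be: odd length AND contains 'u'.
"quell": Positive (length 5, has 'u').
"wound": Positive (length 5, has 'u').
"willow": Negative (length 6, no 'u').
"flint": Negative (length 5, no 'u').
"plume": Positive (length 5, has 'u').

Positive, Positive, Negative, Negative, Positive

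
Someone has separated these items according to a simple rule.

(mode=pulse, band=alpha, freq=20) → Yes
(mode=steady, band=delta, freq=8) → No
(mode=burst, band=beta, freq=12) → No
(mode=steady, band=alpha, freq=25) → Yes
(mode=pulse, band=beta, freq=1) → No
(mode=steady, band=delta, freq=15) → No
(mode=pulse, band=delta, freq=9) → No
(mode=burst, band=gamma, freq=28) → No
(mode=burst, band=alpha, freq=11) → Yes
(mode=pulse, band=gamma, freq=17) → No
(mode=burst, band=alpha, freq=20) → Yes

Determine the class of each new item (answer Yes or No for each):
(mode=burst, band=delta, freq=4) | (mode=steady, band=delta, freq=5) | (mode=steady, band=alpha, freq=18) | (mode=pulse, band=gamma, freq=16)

No, No, Yes, No

The simplest hypothesis consistent with all the labels is: band is alpha.
No: (mode=burst, band=delta, freq=4), since band is delta.
No: (mode=steady, band=delta, freq=5), since band is delta.
Yes: (mode=steady, band=alpha, freq=18), since band is alpha.
No: (mode=pulse, band=gamma, freq=16), since band is gamma.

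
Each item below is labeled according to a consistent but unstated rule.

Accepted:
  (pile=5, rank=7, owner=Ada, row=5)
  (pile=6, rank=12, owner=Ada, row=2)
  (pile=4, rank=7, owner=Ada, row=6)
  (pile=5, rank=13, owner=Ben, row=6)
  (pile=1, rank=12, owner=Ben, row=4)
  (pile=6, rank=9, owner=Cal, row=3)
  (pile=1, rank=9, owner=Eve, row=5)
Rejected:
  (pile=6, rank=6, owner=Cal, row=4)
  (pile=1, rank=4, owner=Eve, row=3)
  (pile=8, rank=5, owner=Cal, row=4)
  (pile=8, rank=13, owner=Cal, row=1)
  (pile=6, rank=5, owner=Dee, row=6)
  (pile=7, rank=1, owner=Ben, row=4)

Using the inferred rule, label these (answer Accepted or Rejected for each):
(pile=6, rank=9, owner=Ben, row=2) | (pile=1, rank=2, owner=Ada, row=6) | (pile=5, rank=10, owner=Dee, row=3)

Accepted, Rejected, Accepted

One predicate separates the groups cleanly: rank ≥ 7 AND row ≥ 2.
(pile=6, rank=9, owner=Ben, row=2): rank = 9, row = 2, qualifies → Accepted.
(pile=1, rank=2, owner=Ada, row=6): rank = 2, row = 6, lacks this property → Rejected.
(pile=5, rank=10, owner=Dee, row=3): rank = 10, row = 3, qualifies → Accepted.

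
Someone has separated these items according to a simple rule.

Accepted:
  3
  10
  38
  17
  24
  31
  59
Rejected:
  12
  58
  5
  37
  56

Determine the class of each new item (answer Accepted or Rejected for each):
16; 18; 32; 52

Rejected, Rejected, Rejected, Accepted

The classifier is using: ≡ 3 (mod 7).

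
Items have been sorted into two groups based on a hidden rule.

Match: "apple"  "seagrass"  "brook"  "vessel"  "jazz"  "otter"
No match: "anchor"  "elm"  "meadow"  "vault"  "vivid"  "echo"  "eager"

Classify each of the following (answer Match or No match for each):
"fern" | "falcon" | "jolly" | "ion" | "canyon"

The common property of the 'Match' items is: has a double letter. No 'No match' item has it.
"fern": No match (no doubled letter).
"falcon": No match (no doubled letter).
"jolly": Match ('ll' doubled).
"ion": No match (no doubled letter).
"canyon": No match (no doubled letter).

No match, No match, Match, No match, No match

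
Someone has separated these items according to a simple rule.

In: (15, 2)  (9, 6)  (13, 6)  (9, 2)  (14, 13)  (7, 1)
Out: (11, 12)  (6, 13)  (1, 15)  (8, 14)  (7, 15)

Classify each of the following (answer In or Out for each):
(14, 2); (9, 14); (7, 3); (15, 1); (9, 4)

In, Out, In, In, In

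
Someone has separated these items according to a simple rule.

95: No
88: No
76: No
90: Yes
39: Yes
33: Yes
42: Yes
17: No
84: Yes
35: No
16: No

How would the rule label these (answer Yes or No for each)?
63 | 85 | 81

Yes, No, Yes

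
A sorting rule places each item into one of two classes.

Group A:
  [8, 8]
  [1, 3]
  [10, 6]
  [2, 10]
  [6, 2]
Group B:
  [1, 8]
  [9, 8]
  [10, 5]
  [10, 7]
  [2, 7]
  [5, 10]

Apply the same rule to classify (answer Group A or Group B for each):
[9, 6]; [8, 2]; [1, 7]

'Group A' ⟺ sum is even.

Group B, Group A, Group A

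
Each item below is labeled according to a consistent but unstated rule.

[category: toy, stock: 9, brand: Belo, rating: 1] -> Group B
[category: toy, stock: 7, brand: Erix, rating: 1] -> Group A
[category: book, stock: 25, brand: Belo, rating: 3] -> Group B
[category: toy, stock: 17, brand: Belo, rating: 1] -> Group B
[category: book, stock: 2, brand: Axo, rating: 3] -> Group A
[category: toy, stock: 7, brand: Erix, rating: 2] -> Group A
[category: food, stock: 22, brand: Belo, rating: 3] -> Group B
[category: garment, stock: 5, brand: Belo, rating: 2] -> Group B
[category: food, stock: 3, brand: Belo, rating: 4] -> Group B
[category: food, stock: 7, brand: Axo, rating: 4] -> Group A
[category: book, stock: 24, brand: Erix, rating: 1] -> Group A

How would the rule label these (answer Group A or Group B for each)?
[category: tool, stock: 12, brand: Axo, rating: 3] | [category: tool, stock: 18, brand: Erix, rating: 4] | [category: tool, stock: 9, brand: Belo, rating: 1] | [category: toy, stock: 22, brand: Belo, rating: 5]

The distinguishing property — brand is not Belo — holds for all the 'Group A' cases and none of the 'Group B' cases.
[category: tool, stock: 12, brand: Axo, rating: 3]: Group A (brand is Axo). [category: tool, stock: 18, brand: Erix, rating: 4]: Group A (brand is Erix). [category: tool, stock: 9, brand: Belo, rating: 1]: Group B (brand is Belo). [category: toy, stock: 22, brand: Belo, rating: 5]: Group B (brand is Belo).

Group A, Group A, Group B, Group B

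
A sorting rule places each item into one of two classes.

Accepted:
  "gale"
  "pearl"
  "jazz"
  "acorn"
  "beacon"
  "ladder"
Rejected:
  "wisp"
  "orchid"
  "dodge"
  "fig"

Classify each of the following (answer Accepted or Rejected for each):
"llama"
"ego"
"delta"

Accepted, Rejected, Accepted

The common property of the 'Accepted' items is: contains 'a'. No 'Rejected' item has it.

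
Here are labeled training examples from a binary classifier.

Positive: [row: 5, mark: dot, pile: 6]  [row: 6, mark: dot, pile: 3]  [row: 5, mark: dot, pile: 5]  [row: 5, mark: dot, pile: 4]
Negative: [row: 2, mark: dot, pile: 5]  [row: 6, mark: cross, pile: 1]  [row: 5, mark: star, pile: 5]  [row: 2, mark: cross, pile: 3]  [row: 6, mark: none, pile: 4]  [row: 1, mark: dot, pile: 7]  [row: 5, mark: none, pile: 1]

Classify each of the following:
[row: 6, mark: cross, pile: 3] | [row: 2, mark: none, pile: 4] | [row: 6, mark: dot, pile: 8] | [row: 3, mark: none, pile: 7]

Negative, Negative, Positive, Negative

Every 'Positive' example satisfies: mark is dot AND row ≥ 5. None of the 'Negative' examples do.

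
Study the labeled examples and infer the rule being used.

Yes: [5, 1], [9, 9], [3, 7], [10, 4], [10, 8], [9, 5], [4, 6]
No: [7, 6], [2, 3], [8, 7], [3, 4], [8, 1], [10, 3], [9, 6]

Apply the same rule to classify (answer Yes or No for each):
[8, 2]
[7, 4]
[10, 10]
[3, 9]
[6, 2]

The common property of the 'Yes' items is: sum is even. No 'No' item has it.
[8, 2] — 8+2 = 10, hence Yes. [7, 4] — 7+4 = 11, hence No. [10, 10] — 10+10 = 20, hence Yes. [3, 9] — 3+9 = 12, hence Yes. [6, 2] — 6+2 = 8, hence Yes.

Yes, No, Yes, Yes, Yes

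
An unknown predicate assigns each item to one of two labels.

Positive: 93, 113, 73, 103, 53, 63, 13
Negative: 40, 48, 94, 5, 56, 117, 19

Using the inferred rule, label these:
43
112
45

All 'Positive' examples share one property — ends in digit 3 — and every 'Negative' example lacks it.
43: last digit 3, checks out → Positive. 112: last digit 2, fails the rule → Negative. 45: last digit 5, fails the rule → Negative.

Positive, Negative, Negative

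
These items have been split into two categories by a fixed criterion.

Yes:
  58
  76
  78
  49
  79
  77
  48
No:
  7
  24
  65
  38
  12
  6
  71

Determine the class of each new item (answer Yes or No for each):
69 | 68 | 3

The pattern is that an item is 'Yes' exactly when: digit sum ≥ 12.
69 — digit sum 6+9 = 15, hence Yes. 68 — digit sum 6+8 = 14, hence Yes. 3 — digit sum 3, hence No.

Yes, Yes, No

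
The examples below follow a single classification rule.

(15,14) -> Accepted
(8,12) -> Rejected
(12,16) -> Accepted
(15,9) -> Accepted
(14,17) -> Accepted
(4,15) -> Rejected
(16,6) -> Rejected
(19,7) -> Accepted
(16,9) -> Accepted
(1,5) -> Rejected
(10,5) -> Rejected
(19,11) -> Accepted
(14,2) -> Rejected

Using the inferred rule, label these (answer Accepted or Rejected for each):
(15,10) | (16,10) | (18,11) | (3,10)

Accepted, Accepted, Accepted, Rejected

The pattern is that an item is 'Accepted' exactly when: sum ≥ 24.
(15,10) — 15+10 = 25, hence Accepted. (16,10) — 16+10 = 26, hence Accepted. (18,11) — 18+11 = 29, hence Accepted. (3,10) — 3+10 = 13, hence Rejected.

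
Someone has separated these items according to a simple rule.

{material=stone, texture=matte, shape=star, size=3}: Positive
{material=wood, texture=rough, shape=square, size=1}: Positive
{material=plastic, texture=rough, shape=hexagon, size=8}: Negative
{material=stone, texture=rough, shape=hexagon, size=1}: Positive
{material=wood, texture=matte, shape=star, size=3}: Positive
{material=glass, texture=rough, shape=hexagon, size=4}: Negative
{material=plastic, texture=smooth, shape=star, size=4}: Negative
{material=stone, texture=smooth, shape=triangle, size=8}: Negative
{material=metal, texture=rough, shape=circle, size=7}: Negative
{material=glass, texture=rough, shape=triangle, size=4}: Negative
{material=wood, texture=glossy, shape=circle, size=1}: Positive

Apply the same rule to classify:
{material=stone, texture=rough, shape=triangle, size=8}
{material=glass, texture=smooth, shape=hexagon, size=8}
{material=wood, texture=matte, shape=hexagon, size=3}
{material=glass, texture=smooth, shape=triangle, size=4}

'Positive' ⟺ size ≤ 3.
{material=stone, texture=rough, shape=triangle, size=8} → size = 8 → Negative. {material=glass, texture=smooth, shape=hexagon, size=8} → size = 8 → Negative. {material=wood, texture=matte, shape=hexagon, size=3} → size = 3 → Positive. {material=glass, texture=smooth, shape=triangle, size=4} → size = 4 → Negative.

Negative, Negative, Positive, Negative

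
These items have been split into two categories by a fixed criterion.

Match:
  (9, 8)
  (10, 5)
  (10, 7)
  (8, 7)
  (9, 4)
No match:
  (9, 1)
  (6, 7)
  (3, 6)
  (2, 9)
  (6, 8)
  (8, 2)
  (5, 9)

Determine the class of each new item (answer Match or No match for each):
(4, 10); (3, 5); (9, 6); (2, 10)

No match, No match, Match, No match

Rule: first > second AND sum is odd. This holds for each 'Match' example and fails for each 'No match' one.
(4, 10): No match (4 < 10, 4+10 = 14).
(3, 5): No match (3 < 5, 3+5 = 8).
(9, 6): Match (9 > 6, 9+6 = 15).
(2, 10): No match (2 < 10, 2+10 = 12).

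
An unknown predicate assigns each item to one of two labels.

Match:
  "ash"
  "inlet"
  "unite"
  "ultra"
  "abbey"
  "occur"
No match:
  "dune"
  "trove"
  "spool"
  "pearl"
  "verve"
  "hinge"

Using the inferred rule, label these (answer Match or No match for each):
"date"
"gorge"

Every 'Match' example satisfies: starts with a vowel. None of the 'No match' examples do.

No match, No match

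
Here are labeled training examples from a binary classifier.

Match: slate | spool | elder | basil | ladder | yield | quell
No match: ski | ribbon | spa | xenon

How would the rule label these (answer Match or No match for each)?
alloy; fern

'Match' ⟺ contains 'l'.
alloy → has 'l' → Match. fern → no 'l' → No match.

Match, No match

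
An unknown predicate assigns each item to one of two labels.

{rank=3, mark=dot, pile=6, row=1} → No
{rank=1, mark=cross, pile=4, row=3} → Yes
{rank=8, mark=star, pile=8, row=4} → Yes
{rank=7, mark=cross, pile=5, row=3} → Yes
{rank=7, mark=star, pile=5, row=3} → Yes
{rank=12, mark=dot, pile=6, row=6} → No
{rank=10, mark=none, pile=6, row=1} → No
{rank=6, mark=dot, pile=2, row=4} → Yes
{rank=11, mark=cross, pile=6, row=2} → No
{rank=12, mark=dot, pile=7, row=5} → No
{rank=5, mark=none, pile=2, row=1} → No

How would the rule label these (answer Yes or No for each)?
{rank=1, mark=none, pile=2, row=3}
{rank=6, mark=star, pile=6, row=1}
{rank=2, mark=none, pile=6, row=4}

The simplest hypothesis consistent with all the labels is: row ≥ 3 AND row ≤ 4.
{rank=1, mark=none, pile=2, row=3}: row = 3 — matches, so Yes. {rank=6, mark=star, pile=6, row=1}: row = 1 — does not satisfy this, so No. {rank=2, mark=none, pile=6, row=4}: row = 4 — matches, so Yes.

Yes, No, Yes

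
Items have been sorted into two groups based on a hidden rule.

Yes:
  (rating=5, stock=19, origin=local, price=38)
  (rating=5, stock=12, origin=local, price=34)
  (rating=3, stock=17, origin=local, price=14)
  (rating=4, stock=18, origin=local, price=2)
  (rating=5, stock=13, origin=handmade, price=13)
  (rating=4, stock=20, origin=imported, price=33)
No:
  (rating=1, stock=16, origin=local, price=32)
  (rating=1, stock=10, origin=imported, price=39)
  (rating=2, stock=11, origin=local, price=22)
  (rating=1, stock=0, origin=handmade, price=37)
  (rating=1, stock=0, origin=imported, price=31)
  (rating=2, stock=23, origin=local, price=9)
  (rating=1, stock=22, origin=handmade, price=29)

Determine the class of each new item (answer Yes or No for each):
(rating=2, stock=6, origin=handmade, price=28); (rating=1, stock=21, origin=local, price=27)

'Yes' ⟺ rating ≥ 3.
(rating=2, stock=6, origin=handmade, price=28) — rating = 2, hence No.
(rating=1, stock=21, origin=local, price=27) — rating = 1, hence No.

No, No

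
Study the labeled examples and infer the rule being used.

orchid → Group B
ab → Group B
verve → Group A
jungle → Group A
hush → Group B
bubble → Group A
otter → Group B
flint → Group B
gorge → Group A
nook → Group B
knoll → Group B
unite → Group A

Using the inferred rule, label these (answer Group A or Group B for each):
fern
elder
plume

Group B, Group B, Group A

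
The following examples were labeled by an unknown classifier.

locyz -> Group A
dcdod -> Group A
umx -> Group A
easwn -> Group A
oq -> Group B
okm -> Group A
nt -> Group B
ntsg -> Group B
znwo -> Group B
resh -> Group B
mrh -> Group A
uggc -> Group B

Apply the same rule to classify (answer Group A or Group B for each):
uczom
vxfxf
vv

The rule appears to be: odd length.
Group A: uczom, since length 5.
Group A: vxfxf, since length 5.
Group B: vv, since length 2.

Group A, Group A, Group B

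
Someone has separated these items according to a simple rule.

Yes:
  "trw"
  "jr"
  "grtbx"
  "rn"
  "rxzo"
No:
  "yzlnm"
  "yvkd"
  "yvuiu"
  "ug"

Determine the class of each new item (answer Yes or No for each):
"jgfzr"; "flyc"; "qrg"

'Yes' ⟺ contains 'r'.
"jgfzr" → has 'r' → Yes.
"flyc" → no 'r' → No.
"qrg" → has 'r' → Yes.

Yes, No, Yes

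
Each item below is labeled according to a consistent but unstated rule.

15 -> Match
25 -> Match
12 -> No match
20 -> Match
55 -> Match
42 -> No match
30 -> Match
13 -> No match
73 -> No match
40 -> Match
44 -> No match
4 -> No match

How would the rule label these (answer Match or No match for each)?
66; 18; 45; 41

No match, No match, Match, No match

The rule appears to be: multiple of 5.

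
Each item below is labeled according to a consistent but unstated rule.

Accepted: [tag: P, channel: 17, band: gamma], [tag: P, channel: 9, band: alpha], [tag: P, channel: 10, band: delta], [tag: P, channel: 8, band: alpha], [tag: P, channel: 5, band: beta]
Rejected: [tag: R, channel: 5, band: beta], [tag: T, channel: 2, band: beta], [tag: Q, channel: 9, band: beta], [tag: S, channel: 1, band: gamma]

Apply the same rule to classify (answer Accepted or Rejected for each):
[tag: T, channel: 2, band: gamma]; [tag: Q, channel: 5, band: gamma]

Rejected, Rejected

Comparing the two groups points to one rule — tag is P.
[tag: T, channel: 2, band: gamma]: tag is T — does not pass, so Rejected. [tag: Q, channel: 5, band: gamma]: tag is Q — does not pass, so Rejected.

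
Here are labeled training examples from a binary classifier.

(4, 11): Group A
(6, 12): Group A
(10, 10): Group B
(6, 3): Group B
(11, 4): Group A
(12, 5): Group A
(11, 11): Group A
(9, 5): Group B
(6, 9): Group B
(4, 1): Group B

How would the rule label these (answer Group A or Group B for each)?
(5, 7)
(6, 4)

One predicate separates the groups cleanly: max ≥ 11.
Group B: (5, 7), since max 7.
Group B: (6, 4), since max 6.

Group B, Group B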